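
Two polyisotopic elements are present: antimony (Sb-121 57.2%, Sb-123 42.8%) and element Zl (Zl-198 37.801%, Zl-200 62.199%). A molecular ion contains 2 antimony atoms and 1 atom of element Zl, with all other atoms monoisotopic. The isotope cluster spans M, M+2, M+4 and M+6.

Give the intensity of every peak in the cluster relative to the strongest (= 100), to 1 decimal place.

Antimony pattern (n=2): 0.327184 : 0.489632 : 0.183184
Element Zl pattern (n=1): 0.37801 : 0.62199
Convolve the two distributions (both contribute in 2-u steps):
  M: 0.327184×0.37801 = 0.123679
  M+2: 0.327184×0.62199 + 0.489632×0.37801 = 0.388591
  M+4: 0.489632×0.62199 + 0.183184×0.37801 = 0.373792
  M+6: 0.183184×0.62199 = 0.113939
Scale to base peak (0.388591) = 100: 31.8 : 100.0 : 96.2 : 29.3

31.8 : 100.0 : 96.2 : 29.3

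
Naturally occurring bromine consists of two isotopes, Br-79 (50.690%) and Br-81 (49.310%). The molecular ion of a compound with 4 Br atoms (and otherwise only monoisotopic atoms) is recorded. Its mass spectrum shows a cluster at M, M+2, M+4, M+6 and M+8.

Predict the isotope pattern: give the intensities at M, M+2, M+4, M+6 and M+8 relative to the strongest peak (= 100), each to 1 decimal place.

Each Br atom is independently Br-79 (p = 0.50690) or Br-81 (q = 0.49310); the cluster is the binomial expansion (p + q)^4.
P(M) = 0.50690^4 = 0.066022
P(M+2) = 4 × 0.50690^3 × 0.49310^1 = 0.256899
P(M+4) = 6 × 0.50690^2 × 0.49310^2 = 0.374857
P(M+6) = 4 × 0.50690^1 × 0.49310^3 = 0.243101
P(M+8) = 0.49310^4 = 0.059121
The M+4 peak is largest (0.374857); scaling to 100 gives 17.6 : 68.5 : 100.0 : 64.9 : 15.8.

17.6 : 68.5 : 100.0 : 64.9 : 15.8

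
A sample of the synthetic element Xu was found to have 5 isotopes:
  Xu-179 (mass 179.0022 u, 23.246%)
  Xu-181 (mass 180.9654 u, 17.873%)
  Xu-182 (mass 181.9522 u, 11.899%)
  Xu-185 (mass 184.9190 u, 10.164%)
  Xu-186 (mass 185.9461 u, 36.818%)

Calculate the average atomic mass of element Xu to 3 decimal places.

Weight each isotope mass by its fractional abundance: 0.23246 × 179.0022 + 0.17873 × 180.9654 + 0.11899 × 181.9522 + 0.10164 × 184.9190 + 0.36818 × 185.9461
= 41.61085 + 32.34395 + 21.65049 + 18.79517 + 68.46164 = 182.86210 u

182.862 u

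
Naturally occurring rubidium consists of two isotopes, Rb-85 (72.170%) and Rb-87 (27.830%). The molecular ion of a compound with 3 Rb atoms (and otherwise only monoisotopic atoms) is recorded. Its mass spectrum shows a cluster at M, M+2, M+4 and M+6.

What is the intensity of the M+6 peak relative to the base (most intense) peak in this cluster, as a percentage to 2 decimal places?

4.96%

Binomial terms of (0.72170 + 0.27830)^3: M 0.3759, M+2 0.4349, M+4 0.1677, M+6 0.0216 → M+2 is the base peak.
P(M+2) = C(3,1) × 0.72170^2 × 0.27830^1 = 3 × 0.52085089 × 0.2783 = 0.434858 (base)
P(M+6) = C(3,3) × 0.72170^0 × 0.27830^3 = 1 × 1.0000 × 0.02155458 = 0.021555
Relative intensity = 0.021555 / 0.434858 × 100 = 4.96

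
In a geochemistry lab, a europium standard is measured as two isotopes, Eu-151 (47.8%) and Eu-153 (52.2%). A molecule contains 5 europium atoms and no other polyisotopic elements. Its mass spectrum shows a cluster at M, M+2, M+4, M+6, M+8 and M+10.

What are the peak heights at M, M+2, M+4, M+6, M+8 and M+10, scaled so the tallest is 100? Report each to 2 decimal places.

Expanding (0.478 + 0.522)^5:
P(M) = 0.478^5 = 0.024954
P(M+2) = 5 × 0.478^4 × 0.522^1 = 0.136255
P(M+4) = 10 × 0.478^3 × 0.522^2 = 0.297594
P(M+6) = 10 × 0.478^2 × 0.522^3 = 0.324988
P(M+8) = 5 × 0.478^1 × 0.522^4 = 0.177452
P(M+10) = 0.522^5 = 0.038757
The M+6 peak is largest (0.324988); scaling to 100 gives 7.68 : 41.93 : 91.57 : 100.00 : 54.60 : 11.93.

7.68 : 41.93 : 91.57 : 100.00 : 54.60 : 11.93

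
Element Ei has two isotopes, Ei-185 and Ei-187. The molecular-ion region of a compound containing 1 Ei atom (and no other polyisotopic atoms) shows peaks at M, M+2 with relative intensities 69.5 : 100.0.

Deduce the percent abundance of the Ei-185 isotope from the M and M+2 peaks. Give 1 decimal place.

Let p = fractional abundance of Ei-185. I(M+2)/I(M) = [C(1,1)·p^0·(1−p)] / p^1 = 1·(1−p)/p = 100.0/69.5 = 1.4388
(1−p)/p = 1.4388/1 = 1.4388  ⇒  p = 1/(1 + 1.4388) = 0.4100
Ei-185: 41.0%, Ei-187: 59.0%.

41.0%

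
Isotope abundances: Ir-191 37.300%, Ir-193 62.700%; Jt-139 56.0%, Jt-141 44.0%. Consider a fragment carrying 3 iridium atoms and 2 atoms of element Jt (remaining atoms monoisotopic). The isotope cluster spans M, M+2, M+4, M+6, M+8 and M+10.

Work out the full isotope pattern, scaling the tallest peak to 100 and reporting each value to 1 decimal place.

Iridium pattern (n=3): 0.05189512 : 0.26170165 : 0.43991135 : 0.24649188
Element Jt pattern (n=2): 0.3136 : 0.4928 : 0.1936
Convolve the two distributions (both contribute in 2-u steps):
  M: 0.05189512×0.3136 = 0.016274
  M+2: 0.05189512×0.4928 + 0.26170165×0.3136 = 0.107644
  M+4: 0.05189512×0.1936 + 0.26170165×0.4928 + 0.43991135×0.3136 = 0.276970
  M+6: 0.26170165×0.1936 + 0.43991135×0.4928 + 0.24649188×0.3136 = 0.344754
  M+8: 0.43991135×0.1936 + 0.24649188×0.4928 = 0.206638
  M+10: 0.24649188×0.1936 = 0.047721
Scale to base peak (0.344754) = 100: 4.7 : 31.2 : 80.3 : 100.0 : 59.9 : 13.8

4.7 : 31.2 : 80.3 : 100.0 : 59.9 : 13.8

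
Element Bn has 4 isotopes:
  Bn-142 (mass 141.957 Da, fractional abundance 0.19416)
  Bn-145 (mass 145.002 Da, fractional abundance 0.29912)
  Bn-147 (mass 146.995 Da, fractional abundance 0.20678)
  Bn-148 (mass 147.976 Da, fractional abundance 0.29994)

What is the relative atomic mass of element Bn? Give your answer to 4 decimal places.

Average mass = Σ (abundance × isotope mass) = 0.19416 × 141.957 + 0.29912 × 145.002 + 0.20678 × 146.995 + 0.29994 × 147.976
= 27.56237 + 43.37300 + 30.39563 + 44.38392 = 145.71492 Da

145.7149 Da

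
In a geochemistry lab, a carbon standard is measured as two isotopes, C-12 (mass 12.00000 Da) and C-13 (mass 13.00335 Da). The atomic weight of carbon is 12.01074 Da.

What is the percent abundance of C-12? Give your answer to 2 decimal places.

Let x be the fractional abundance of C-12; then C-13 has abundance 1 − x.
12.00000·x + 13.00335·(1 − x) = 12.01074
(12.00000 − 13.00335)·x = 12.01074 − 13.00335
x = -0.99261 / -1.00335 = 0.98930 → 98.93% C-12, 1.07% C-13.

98.93%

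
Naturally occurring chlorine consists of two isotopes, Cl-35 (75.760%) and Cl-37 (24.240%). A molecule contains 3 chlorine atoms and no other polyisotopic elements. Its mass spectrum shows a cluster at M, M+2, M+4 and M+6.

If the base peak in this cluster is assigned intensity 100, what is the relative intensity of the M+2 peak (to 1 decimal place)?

(0.75760 + 0.24240)^3 gives M 0.4348, M+2 0.4174, M+4 0.1335, M+6 0.0142; the largest is M.
P(M) = C(3,0) × 0.75760^3 × 0.24240^0 = 1 × 0.4348304 × 1.0000 = 0.434830 (base)
P(M+2) = C(3,1) × 0.75760^2 × 0.24240^1 = 3 × 0.57395776 × 0.2424 = 0.417382
Relative intensity = 0.417382 / 0.434830 × 100 = 96.0

96.0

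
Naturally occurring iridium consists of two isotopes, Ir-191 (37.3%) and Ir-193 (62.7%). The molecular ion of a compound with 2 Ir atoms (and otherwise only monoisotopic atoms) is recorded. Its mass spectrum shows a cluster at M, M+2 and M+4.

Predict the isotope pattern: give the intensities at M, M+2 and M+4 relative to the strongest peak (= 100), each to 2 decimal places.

Each Ir atom is independently Ir-191 (p = 0.373) or Ir-193 (q = 0.627); the cluster is the binomial expansion (p + q)^2.
P(M) = 0.373^2 = 0.139129
P(M+2) = 2 × 0.373^1 × 0.627^1 = 0.467742
P(M+4) = 0.627^2 = 0.393129
The M+2 peak is largest (0.467742); scaling to 100 gives 29.74 : 100.00 : 84.05.

29.74 : 100.00 : 84.05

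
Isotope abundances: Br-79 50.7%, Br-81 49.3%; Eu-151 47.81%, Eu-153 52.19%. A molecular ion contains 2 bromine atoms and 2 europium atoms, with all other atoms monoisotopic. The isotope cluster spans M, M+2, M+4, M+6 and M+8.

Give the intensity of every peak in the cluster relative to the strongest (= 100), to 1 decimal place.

Bromine pattern (n=2): 0.257049 : 0.499902 : 0.243049
Europium pattern (n=2): 0.22857961 : 0.49904078 : 0.27237961
Convolve the two distributions (both contribute in 2-u steps):
  M: 0.257049×0.22857961 = 0.058756
  M+2: 0.257049×0.49904078 + 0.499902×0.22857961 = 0.242545
  M+4: 0.257049×0.27237961 + 0.499902×0.49904078 + 0.243049×0.22857961 = 0.375042
  M+6: 0.499902×0.27237961 + 0.243049×0.49904078 = 0.257454
  M+8: 0.243049×0.27237961 = 0.066202
Scale to base peak (0.375042) = 100: 15.7 : 64.7 : 100.0 : 68.6 : 17.7

15.7 : 64.7 : 100.0 : 68.6 : 17.7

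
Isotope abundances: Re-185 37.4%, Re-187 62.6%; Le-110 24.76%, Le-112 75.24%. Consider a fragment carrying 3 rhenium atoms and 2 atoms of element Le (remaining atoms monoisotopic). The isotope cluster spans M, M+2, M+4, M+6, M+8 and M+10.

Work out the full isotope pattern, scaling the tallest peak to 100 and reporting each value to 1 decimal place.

Rhenium pattern (n=3): 0.05231362 : 0.26268713 : 0.43968487 : 0.24531438
Element Le pattern (n=2): 0.06130576 : 0.37258848 : 0.56610576
Convolve the two distributions (both contribute in 2-u steps):
  M: 0.05231362×0.06130576 = 0.003207
  M+2: 0.05231362×0.37258848 + 0.26268713×0.06130576 = 0.035596
  M+4: 0.05231362×0.56610576 + 0.26268713×0.37258848 + 0.43968487×0.06130576 = 0.154444
  M+6: 0.26268713×0.56610576 + 0.43968487×0.37258848 + 0.24531438×0.06130576 = 0.327569
  M+8: 0.43968487×0.56610576 + 0.24531438×0.37258848 = 0.340309
  M+10: 0.24531438×0.56610576 = 0.138874
Scale to base peak (0.340309) = 100: 0.9 : 10.5 : 45.4 : 96.3 : 100.0 : 40.8

0.9 : 10.5 : 45.4 : 96.3 : 100.0 : 40.8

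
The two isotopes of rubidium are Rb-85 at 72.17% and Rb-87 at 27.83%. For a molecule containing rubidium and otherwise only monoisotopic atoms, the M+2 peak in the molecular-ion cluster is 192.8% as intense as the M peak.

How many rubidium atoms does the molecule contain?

For n independent Rb atoms, I(M+2)/I(M) = n · (abundance Rb-87) / (abundance Rb-85) = n · 0.2783/0.7217.
n = 1.928 × 0.7217/0.2783 = 5.00 ≈ 5

5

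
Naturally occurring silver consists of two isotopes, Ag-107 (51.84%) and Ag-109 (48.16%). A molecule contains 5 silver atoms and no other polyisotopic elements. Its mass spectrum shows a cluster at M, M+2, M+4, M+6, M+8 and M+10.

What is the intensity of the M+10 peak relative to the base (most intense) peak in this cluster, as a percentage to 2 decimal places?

8.02%

(0.5184 + 0.4816)^5 gives M 0.0374, M+2 0.1739, M+4 0.3231, M+6 0.3002, M+8 0.1394, M+10 0.0259; the largest is M+4.
P(M+4) = C(5,2) × 0.5184^3 × 0.4816^2 = 10 × 0.13931407 × 0.23193856 = 0.323123 (base)
P(M+10) = C(5,5) × 0.5184^0 × 0.4816^5 = 1 × 1.0000 × 0.02590791 = 0.025908
Relative intensity = 0.025908 / 0.323123 × 100 = 8.02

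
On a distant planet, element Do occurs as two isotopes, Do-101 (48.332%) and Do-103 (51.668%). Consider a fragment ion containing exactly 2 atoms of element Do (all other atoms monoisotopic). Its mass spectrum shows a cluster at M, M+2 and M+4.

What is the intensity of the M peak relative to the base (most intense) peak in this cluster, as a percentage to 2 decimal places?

(0.48332 + 0.51668)^2 gives M 0.2336, M+2 0.4994, M+4 0.2670; the largest is M+2.
P(M+2) = C(2,1) × 0.48332^1 × 0.51668^1 = 2 × 0.48332 × 0.51668 = 0.499444 (base)
P(M) = C(2,0) × 0.48332^2 × 0.51668^0 = 1 × 0.23359822 × 1.0000 = 0.233598
Relative intensity = 0.233598 / 0.499444 × 100 = 46.77

46.77%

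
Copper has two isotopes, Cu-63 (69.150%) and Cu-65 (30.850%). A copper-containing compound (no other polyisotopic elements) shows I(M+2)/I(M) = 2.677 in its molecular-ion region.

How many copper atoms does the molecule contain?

6

With n Cu atoms, P(M+2)/P(M) = C(n,1)·p^(n−1)q / p^n = n·q/p = n · 0.30850/0.69150.
n = 2.677 × 0.69150/0.30850 = 6.00 ≈ 6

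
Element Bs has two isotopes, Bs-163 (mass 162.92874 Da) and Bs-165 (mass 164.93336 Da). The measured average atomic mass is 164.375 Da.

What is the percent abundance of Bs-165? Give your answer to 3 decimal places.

72.146%

Writing the weighted mean with unknown fraction x of Bs-163:
162.92874·x + 164.93336·(1 − x) = 164.375
(162.92874 − 164.93336)·x = 164.375 − 164.93336
x = -0.55836 / -2.00462 = 0.27854 → 27.854% Bs-163, 72.146% Bs-165.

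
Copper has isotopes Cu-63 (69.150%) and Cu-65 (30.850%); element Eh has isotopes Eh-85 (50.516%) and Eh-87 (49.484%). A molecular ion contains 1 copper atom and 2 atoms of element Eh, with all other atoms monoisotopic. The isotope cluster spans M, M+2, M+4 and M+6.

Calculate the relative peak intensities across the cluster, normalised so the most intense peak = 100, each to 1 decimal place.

Copper pattern (n=1): 0.6915 : 0.3085
Element Eh pattern (n=2): 0.25518663 : 0.49994675 : 0.24486663
Convolve the two distributions (both contribute in 2-u steps):
  M: 0.6915×0.25518663 = 0.176462
  M+2: 0.6915×0.49994675 + 0.3085×0.25518663 = 0.424438
  M+4: 0.6915×0.24486663 + 0.3085×0.49994675 = 0.323559
  M+6: 0.3085×0.24486663 = 0.075541
Scale to base peak (0.424438) = 100: 41.6 : 100.0 : 76.2 : 17.8

41.6 : 100.0 : 76.2 : 17.8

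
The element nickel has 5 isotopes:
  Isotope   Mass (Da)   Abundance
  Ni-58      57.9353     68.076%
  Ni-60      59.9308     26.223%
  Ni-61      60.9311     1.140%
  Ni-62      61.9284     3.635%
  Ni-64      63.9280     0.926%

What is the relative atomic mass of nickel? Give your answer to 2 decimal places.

Weight each isotope mass by its fractional abundance: 0.68076 × 57.9353 + 0.26223 × 59.9308 + 0.01140 × 60.9311 + 0.03635 × 61.9284 + 0.00926 × 63.9280
= 39.44003 + 15.71565 + 0.69461 + 2.25110 + 0.59197 = 58.69336 Da

58.69 Da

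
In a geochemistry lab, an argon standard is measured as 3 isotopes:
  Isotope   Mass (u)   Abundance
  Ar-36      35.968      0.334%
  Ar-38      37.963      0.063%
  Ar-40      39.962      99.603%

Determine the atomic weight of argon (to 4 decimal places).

The abundance-weighted mean is 0.00334 × 35.968 + 0.00063 × 37.963 + 0.99603 × 39.962
= 0.12013 + 0.02392 + 39.80335 = 39.94740 u

39.9474 u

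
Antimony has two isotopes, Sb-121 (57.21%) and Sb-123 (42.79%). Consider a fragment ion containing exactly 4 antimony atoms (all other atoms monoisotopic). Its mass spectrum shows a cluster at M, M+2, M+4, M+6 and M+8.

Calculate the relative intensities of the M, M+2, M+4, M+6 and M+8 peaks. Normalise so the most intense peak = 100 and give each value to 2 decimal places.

The 4 Sb atoms are independent, so intensities follow the terms of (0.5721 + 0.4279)^4.
P(M) = 0.5721^4 = 0.107124
P(M+2) = 4 × 0.5721^3 × 0.4279^1 = 0.320493
P(M+4) = 6 × 0.5721^2 × 0.4279^2 = 0.359567
P(M+6) = 4 × 0.5721^1 × 0.4279^3 = 0.179291
P(M+8) = 0.4279^4 = 0.033525
The M+4 peak is largest (0.359567); scaling to 100 gives 29.79 : 89.13 : 100.00 : 49.86 : 9.32.

29.79 : 89.13 : 100.00 : 49.86 : 9.32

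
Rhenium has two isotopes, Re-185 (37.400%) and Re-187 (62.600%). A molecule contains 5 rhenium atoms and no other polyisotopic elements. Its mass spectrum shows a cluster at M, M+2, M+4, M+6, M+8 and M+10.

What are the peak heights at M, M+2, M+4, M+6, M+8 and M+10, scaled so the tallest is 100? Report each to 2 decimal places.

2.13 : 17.85 : 59.74 : 100.00 : 83.69 : 28.02

The 5 Re atoms are independent, so intensities follow the terms of (0.37400 + 0.62600)^5.
P(M) = 0.37400^5 = 0.007317
P(M+2) = 5 × 0.37400^4 × 0.62600^1 = 0.061239
P(M+4) = 10 × 0.37400^3 × 0.62600^2 = 0.205005
P(M+6) = 10 × 0.37400^2 × 0.62600^3 = 0.343136
P(M+8) = 5 × 0.37400^1 × 0.62600^4 = 0.287170
P(M+10) = 0.62600^5 = 0.096133
The M+6 peak is largest (0.343136); scaling to 100 gives 2.13 : 17.85 : 59.74 : 100.00 : 83.69 : 28.02.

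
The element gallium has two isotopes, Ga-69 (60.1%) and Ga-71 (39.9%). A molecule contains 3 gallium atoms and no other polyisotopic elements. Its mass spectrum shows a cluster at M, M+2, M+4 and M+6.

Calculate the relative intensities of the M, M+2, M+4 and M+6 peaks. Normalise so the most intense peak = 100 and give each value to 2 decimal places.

50.21 : 100.00 : 66.39 : 14.69

The 3 Ga atoms are independent, so intensities follow the terms of (0.601 + 0.399)^3.
P(M) = 0.601^3 = 0.217082
P(M+2) = 3 × 0.601^2 × 0.399^1 = 0.432358
P(M+4) = 3 × 0.601^1 × 0.399^2 = 0.287039
P(M+6) = 0.399^3 = 0.063521
The M+2 peak is largest (0.432358); scaling to 100 gives 50.21 : 100.00 : 66.39 : 14.69.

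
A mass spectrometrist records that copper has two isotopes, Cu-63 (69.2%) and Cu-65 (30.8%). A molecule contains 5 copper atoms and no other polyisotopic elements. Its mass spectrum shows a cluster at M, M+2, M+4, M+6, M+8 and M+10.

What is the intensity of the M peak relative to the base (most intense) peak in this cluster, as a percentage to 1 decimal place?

44.9%

Binomial terms of (0.692 + 0.308)^5: M 0.1587, M+2 0.3531, M+4 0.3144, M+6 0.1399, M+8 0.0311, M+10 0.0028 → M+2 is the base peak.
P(M+2) = C(5,1) × 0.692^4 × 0.308^1 = 5 × 0.22931073 × 0.3080 = 0.353139 (base)
P(M) = C(5,0) × 0.692^5 × 0.308^0 = 1 × 0.15868303 × 1.0000 = 0.158683
Relative intensity = 0.158683 / 0.353139 × 100 = 44.9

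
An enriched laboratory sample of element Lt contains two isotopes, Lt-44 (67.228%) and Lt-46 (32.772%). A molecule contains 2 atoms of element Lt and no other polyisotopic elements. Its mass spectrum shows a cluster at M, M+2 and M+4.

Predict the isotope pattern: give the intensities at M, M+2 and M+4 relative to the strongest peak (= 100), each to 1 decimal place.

Expanding (0.67228 + 0.32772)^2:
P(M) = 0.67228^2 = 0.451960
P(M+2) = 2 × 0.67228^1 × 0.32772^1 = 0.440639
P(M+4) = 0.32772^2 = 0.107400
The M peak is largest (0.451960); scaling to 100 gives 100.0 : 97.5 : 23.8.

100.0 : 97.5 : 23.8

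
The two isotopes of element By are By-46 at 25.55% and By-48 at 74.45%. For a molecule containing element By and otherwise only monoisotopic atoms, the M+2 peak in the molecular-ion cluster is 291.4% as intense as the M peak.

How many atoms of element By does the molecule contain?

1

With n By atoms, P(M+2)/P(M) = C(n,1)·p^(n−1)q / p^n = n·q/p = n · 0.7445/0.2555.
n = 2.914 × 0.2555/0.7445 = 1.00 ≈ 1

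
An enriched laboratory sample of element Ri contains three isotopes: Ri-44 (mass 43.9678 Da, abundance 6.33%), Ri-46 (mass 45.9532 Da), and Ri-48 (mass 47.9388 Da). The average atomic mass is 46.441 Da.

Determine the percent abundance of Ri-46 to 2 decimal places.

The remaining 93.67% is split between Ri-46 (fraction x) and Ri-48 (fraction 0.9367 − x).
Substituting: 45.9532x + 47.9388(0.9367 − x) = 43.65783826
(45.9532 − 47.9388)x = -1.2464357  ⇒  x = 0.62774, y = 0.30896
Ri-46: 62.77%, Ri-48: 30.90%.

62.77%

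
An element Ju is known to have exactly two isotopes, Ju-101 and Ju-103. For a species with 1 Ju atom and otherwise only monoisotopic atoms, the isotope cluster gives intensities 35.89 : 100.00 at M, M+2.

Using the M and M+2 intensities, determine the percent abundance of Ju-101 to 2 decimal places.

Write p for the Ju-101 fraction. I(M+2)/I(M) = [C(1,1)·p^0·(1−p)] / p^1 = 1·(1−p)/p = 100.00/35.89 = 2.7863
(1−p)/p = 2.7863/1 = 2.7863  ⇒  p = 1/(1 + 2.7863) = 0.2641
Ju-101: 26.41%, Ju-103: 73.59%.

26.41%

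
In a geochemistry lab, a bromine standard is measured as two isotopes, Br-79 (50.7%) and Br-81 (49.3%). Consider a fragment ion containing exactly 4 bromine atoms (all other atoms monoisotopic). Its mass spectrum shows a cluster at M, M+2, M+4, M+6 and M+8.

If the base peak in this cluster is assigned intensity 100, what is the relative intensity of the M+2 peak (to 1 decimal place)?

68.6

Term probabilities: M 0.0661, M+2 0.2570, M+4 0.3749, M+6 0.2430, M+8 0.0591. Base peak = M+4.
P(M+4) = C(4,2) × 0.507^2 × 0.493^2 = 6 × 0.257049 × 0.243049 = 0.374853 (base)
P(M+2) = C(4,1) × 0.507^3 × 0.493^1 = 4 × 0.13032384 × 0.4930 = 0.256999
Relative intensity = 0.256999 / 0.374853 × 100 = 68.6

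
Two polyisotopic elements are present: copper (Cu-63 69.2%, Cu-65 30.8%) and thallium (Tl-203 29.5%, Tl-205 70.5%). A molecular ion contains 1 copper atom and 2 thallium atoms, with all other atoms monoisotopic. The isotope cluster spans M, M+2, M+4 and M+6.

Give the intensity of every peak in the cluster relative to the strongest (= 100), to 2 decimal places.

Copper pattern (n=1): 0.6920 : 0.3080
Thallium pattern (n=2): 0.087025 : 0.41595 : 0.497025
Convolve the two distributions (both contribute in 2-u steps):
  M: 0.6920×0.087025 = 0.060221
  M+2: 0.6920×0.41595 + 0.3080×0.087025 = 0.314641
  M+4: 0.6920×0.497025 + 0.3080×0.41595 = 0.472054
  M+6: 0.3080×0.497025 = 0.153084
Scale to base peak (0.472054) = 100: 12.76 : 66.65 : 100.00 : 32.43

12.76 : 66.65 : 100.00 : 32.43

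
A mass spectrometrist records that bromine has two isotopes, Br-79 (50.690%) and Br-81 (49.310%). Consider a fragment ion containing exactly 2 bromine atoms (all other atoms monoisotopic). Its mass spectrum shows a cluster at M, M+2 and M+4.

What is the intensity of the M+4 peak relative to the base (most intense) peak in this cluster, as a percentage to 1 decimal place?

48.6%

Binomial terms of (0.50690 + 0.49310)^2: M 0.2569, M+2 0.4999, M+4 0.2431 → M+2 is the base peak.
P(M+2) = C(2,1) × 0.50690^1 × 0.49310^1 = 2 × 0.5069 × 0.4931 = 0.499905 (base)
P(M+4) = C(2,2) × 0.50690^0 × 0.49310^2 = 1 × 1.0000 × 0.24314761 = 0.243148
Relative intensity = 0.243148 / 0.499905 × 100 = 48.6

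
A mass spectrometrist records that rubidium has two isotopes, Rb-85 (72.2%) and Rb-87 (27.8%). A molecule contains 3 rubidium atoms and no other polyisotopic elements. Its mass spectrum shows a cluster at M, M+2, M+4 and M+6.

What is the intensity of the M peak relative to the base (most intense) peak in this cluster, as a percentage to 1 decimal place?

86.6%

Binomial terms of (0.722 + 0.278)^3: M 0.3764, M+2 0.4348, M+4 0.1674, M+6 0.0215 → M+2 is the base peak.
P(M+2) = C(3,1) × 0.722^2 × 0.278^1 = 3 × 0.521284 × 0.2780 = 0.434751 (base)
P(M) = C(3,0) × 0.722^3 × 0.278^0 = 1 × 0.37636705 × 1.0000 = 0.376367
Relative intensity = 0.376367 / 0.434751 × 100 = 86.6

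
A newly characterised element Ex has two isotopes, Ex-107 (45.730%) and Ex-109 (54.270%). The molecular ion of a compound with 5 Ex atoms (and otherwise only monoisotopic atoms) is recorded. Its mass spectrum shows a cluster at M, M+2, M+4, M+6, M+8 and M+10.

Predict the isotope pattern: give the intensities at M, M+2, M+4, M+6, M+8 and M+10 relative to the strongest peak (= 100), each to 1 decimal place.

The 5 Ex atoms are independent, so intensities follow the terms of (0.45730 + 0.54270)^5.
P(M) = 0.45730^5 = 0.019999
P(M+2) = 5 × 0.45730^4 × 0.54270^1 = 0.118668
P(M+4) = 10 × 0.45730^3 × 0.54270^2 = 0.281659
P(M+6) = 10 × 0.45730^2 × 0.54270^3 = 0.334258
P(M+8) = 5 × 0.45730^1 × 0.54270^4 = 0.198340
P(M+10) = 0.54270^5 = 0.047076
The M+6 peak is largest (0.334258); scaling to 100 gives 6.0 : 35.5 : 84.3 : 100.0 : 59.3 : 14.1.

6.0 : 35.5 : 84.3 : 100.0 : 59.3 : 14.1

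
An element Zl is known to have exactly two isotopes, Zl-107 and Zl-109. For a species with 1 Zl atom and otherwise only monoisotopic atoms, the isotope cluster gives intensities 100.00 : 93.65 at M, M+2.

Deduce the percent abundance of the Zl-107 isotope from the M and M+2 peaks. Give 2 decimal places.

Write p for the Zl-107 fraction. I(M+2)/I(M) = [C(1,1)·p^0·(1−p)] / p^1 = 1·(1−p)/p = 93.65/100.00 = 0.9365
(1−p)/p = 0.9365/1 = 0.9365  ⇒  p = 1/(1 + 0.9365) = 0.5164
Zl-107: 51.64%, Zl-109: 48.36%.

51.64%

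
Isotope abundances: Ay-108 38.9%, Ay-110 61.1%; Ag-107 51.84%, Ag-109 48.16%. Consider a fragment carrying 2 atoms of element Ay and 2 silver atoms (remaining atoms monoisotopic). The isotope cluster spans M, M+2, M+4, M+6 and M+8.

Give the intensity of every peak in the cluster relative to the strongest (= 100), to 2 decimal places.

Element Ay pattern (n=2): 0.151321 : 0.475358 : 0.373321
Silver pattern (n=2): 0.26873856 : 0.49932288 : 0.23193856
Convolve the two distributions (both contribute in 2-u steps):
  M: 0.151321×0.26873856 = 0.040666
  M+2: 0.151321×0.49932288 + 0.475358×0.26873856 = 0.203305
  M+4: 0.151321×0.23193856 + 0.475358×0.49932288 + 0.373321×0.26873856 = 0.372780
  M+6: 0.475358×0.23193856 + 0.373321×0.49932288 = 0.296662
  M+8: 0.373321×0.23193856 = 0.086588
Scale to base peak (0.372780) = 100: 10.91 : 54.54 : 100.00 : 79.58 : 23.23

10.91 : 54.54 : 100.00 : 79.58 : 23.23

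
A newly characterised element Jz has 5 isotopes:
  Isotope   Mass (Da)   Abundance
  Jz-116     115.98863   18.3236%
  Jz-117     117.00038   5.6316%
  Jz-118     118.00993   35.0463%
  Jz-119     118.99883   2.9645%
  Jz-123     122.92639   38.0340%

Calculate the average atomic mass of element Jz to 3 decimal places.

119.482 Da

Weight each isotope mass by its fractional abundance: 0.183236 × 115.98863 + 0.056316 × 117.00038 + 0.350463 × 118.00993 + 0.029645 × 118.99883 + 0.380340 × 122.92639
= 21.253293 + 6.588993 + 41.358114 + 3.527720 + 46.753823 = 119.481943 Da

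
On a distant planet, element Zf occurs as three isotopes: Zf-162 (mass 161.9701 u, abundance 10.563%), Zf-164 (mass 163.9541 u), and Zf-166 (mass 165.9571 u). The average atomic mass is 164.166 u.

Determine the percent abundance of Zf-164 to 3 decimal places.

The remaining 89.437% is split between Zf-164 (fraction x) and Zf-166 (fraction 0.89437 − x).
Substituting: 163.9541x + 165.9571(0.89437 − x) = 147.057098337
(163.9541 − 165.9571)x = -1.36995319  ⇒  x = 0.68395, y = 0.21042
Zf-164: 68.395%, Zf-166: 21.042%.

68.395%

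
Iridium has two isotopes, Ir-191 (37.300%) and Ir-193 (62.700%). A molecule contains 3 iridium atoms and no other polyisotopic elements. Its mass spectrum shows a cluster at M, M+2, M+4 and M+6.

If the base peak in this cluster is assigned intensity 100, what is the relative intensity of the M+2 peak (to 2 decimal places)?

59.49

Term probabilities: M 0.0519, M+2 0.2617, M+4 0.4399, M+6 0.2465. Base peak = M+4.
P(M+4) = C(3,2) × 0.37300^1 × 0.62700^2 = 3 × 0.3730 × 0.393129 = 0.439911 (base)
P(M+2) = C(3,1) × 0.37300^2 × 0.62700^1 = 3 × 0.139129 × 0.6270 = 0.261702
Relative intensity = 0.261702 / 0.439911 × 100 = 59.49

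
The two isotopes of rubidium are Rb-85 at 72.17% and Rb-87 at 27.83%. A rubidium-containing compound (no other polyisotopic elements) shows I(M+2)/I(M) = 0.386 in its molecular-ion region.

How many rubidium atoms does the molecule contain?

1

With n Rb atoms, P(M+2)/P(M) = C(n,1)·p^(n−1)q / p^n = n·q/p = n · 0.2783/0.7217.
n = 0.386 × 0.7217/0.2783 = 1.00 ≈ 1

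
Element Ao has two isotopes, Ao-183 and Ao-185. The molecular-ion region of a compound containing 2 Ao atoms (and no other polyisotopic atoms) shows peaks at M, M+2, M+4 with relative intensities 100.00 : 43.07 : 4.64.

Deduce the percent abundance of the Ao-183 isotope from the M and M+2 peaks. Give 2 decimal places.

Write p for the Ao-183 fraction. I(M+2)/I(M) = [C(2,1)·p^1·(1−p)] / p^2 = 2·(1−p)/p = 43.07/100.00 = 0.4307
(1−p)/p = 0.4307/2 = 0.2154  ⇒  p = 1/(1 + 0.2154) = 0.8228
Ao-183: 82.28%, Ao-185: 17.72%.

82.28%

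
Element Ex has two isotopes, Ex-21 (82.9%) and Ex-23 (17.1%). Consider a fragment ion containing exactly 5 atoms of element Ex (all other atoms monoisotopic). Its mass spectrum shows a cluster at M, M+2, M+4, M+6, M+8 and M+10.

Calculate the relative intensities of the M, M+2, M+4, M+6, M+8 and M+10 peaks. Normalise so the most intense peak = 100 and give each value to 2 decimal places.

96.96 : 100.00 : 41.25 : 8.51 : 0.88 : 0.04

Expanding (0.829 + 0.171)^5:
P(M) = 0.829^5 = 0.391537
P(M+2) = 5 × 0.829^4 × 0.171^1 = 0.403817
P(M+4) = 10 × 0.829^3 × 0.171^2 = 0.166593
P(M+6) = 10 × 0.829^2 × 0.171^3 = 0.034364
P(M+8) = 5 × 0.829^1 × 0.171^4 = 0.003544
P(M+10) = 0.171^5 = 0.000146
The M+2 peak is largest (0.403817); scaling to 100 gives 96.96 : 100.00 : 41.25 : 8.51 : 0.88 : 0.04.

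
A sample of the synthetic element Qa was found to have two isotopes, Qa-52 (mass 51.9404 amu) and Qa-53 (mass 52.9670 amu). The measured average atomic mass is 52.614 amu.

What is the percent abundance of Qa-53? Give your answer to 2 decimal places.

With x = fraction of Qa-52 (so Qa-53 is 1 − x):
51.9404·x + 52.9670·(1 − x) = 52.614
(51.9404 − 52.9670)·x = 52.614 − 52.9670
x = -0.3530 / -1.0266 = 0.34385 → 34.39% Qa-52, 65.61% Qa-53.

65.61%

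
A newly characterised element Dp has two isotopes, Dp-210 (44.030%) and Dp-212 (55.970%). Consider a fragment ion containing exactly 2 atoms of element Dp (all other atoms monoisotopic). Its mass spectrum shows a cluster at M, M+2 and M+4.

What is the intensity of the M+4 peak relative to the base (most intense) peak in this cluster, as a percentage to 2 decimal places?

63.56%

(0.44030 + 0.55970)^2 gives M 0.1939, M+2 0.4929, M+4 0.3133; the largest is M+2.
P(M+2) = C(2,1) × 0.44030^1 × 0.55970^1 = 2 × 0.4403 × 0.5597 = 0.492872 (base)
P(M+4) = C(2,2) × 0.44030^0 × 0.55970^2 = 1 × 1.0000 × 0.31326409 = 0.313264
Relative intensity = 0.313264 / 0.492872 × 100 = 63.56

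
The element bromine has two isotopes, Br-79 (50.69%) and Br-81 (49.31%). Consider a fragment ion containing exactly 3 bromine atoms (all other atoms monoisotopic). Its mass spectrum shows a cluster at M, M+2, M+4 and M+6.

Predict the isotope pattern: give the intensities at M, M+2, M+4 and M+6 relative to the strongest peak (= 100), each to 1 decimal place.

Each Br atom is independently Br-79 (p = 0.5069) or Br-81 (q = 0.4931); the cluster is the binomial expansion (p + q)^3.
P(M) = 0.5069^3 = 0.130247
P(M+2) = 3 × 0.5069^2 × 0.4931^1 = 0.380103
P(M+4) = 3 × 0.5069^1 × 0.4931^2 = 0.369755
P(M+6) = 0.4931^3 = 0.119896
The M+2 peak is largest (0.380103); scaling to 100 gives 34.3 : 100.0 : 97.3 : 31.5.

34.3 : 100.0 : 97.3 : 31.5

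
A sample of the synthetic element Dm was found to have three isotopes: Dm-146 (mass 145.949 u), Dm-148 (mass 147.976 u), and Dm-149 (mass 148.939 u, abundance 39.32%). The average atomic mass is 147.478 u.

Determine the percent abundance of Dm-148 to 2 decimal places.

17.43%

Let x and y be the fractions of Dm-146 and Dm-148. Then x + y = 1 − 0.3932 = 0.6068 and 145.949x + 147.976y = 147.478 − 0.3932×148.939 = 88.9151852.
Substituting: 145.949x + 147.976(0.6068 − x) = 88.9151852
(145.949 − 147.976)x = -0.8766516  ⇒  x = 0.43249, y = 0.17431
Dm-146: 43.25%, Dm-148: 17.43%.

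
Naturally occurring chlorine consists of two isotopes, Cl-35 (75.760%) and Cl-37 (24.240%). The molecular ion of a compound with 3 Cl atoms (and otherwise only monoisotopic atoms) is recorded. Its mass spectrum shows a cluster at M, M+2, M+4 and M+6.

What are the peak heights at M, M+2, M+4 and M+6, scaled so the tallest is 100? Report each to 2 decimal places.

100.00 : 95.99 : 30.71 : 3.28

Each Cl atom is independently Cl-35 (p = 0.75760) or Cl-37 (q = 0.24240); the cluster is the binomial expansion (p + q)^3.
P(M) = 0.75760^3 = 0.434830
P(M+2) = 3 × 0.75760^2 × 0.24240^1 = 0.417382
P(M+4) = 3 × 0.75760^1 × 0.24240^2 = 0.133545
P(M+6) = 0.24240^3 = 0.014243
The M peak is largest (0.434830); scaling to 100 gives 100.00 : 95.99 : 30.71 : 3.28.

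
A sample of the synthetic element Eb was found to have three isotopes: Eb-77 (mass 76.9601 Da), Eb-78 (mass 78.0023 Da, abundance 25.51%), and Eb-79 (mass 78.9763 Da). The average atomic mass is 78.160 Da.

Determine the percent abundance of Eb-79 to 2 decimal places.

46.33%

The remaining 74.49% is split between Eb-77 (fraction x) and Eb-79 (fraction 0.7449 − x).
Substituting: 76.9601x + 78.9763(0.7449 − x) = 58.26161327
(76.9601 − 78.9763)x = -0.5678326  ⇒  x = 0.28164, y = 0.46326
Eb-77: 28.16%, Eb-79: 46.33%.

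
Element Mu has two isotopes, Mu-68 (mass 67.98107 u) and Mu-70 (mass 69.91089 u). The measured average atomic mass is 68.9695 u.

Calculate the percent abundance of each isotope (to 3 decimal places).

Mu-68: 48.781%, Mu-70: 51.219%

Writing the weighted mean with unknown fraction x of Mu-68:
67.98107·x + 69.91089·(1 − x) = 68.9695
(67.98107 − 69.91089)·x = 68.9695 − 69.91089
x = -0.94139 / -1.92982 = 0.48781 → 48.781% Mu-68, 51.219% Mu-70.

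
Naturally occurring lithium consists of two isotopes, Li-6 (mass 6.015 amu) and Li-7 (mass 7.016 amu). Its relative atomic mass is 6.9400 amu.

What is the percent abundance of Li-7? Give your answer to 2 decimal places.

Let x be the fractional abundance of Li-6; then Li-7 has abundance 1 − x.
6.015·x + 7.016·(1 − x) = 6.9400
(6.015 − 7.016)·x = 6.9400 − 7.016
x = -0.0760 / -1.001 = 0.07592 → 7.59% Li-6, 92.41% Li-7.

92.41%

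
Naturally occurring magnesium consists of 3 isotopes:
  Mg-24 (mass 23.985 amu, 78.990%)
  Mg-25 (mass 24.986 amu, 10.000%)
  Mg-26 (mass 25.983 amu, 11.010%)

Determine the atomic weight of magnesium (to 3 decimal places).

The abundance-weighted mean is 0.78990 × 23.985 + 0.10000 × 24.986 + 0.11010 × 25.983
= 18.9458 + 2.4986 + 2.8607 = 24.3051 amu

24.305 amu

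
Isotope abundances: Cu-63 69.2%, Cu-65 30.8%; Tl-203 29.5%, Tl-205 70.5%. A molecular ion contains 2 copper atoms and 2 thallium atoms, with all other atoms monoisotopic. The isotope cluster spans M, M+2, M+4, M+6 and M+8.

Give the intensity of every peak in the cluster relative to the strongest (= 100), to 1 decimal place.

Copper pattern (n=2): 0.478864 : 0.426272 : 0.094864
Thallium pattern (n=2): 0.087025 : 0.41595 : 0.497025
Convolve the two distributions (both contribute in 2-u steps):
  M: 0.478864×0.087025 = 0.041673
  M+2: 0.478864×0.41595 + 0.426272×0.087025 = 0.236280
  M+4: 0.478864×0.497025 + 0.426272×0.41595 + 0.094864×0.087025 = 0.423571
  M+6: 0.426272×0.497025 + 0.094864×0.41595 = 0.251327
  M+8: 0.094864×0.497025 = 0.047150
Scale to base peak (0.423571) = 100: 9.8 : 55.8 : 100.0 : 59.3 : 11.1

9.8 : 55.8 : 100.0 : 59.3 : 11.1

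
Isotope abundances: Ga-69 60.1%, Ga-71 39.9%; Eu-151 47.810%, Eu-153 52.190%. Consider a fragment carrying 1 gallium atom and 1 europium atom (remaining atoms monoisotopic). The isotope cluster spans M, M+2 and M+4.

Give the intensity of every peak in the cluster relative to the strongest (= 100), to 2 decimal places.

Gallium pattern (n=1): 0.6010 : 0.3990
Europium pattern (n=1): 0.4781 : 0.5219
Convolve the two distributions (both contribute in 2-u steps):
  M: 0.6010×0.4781 = 0.287338
  M+2: 0.6010×0.5219 + 0.3990×0.4781 = 0.504424
  M+4: 0.3990×0.5219 = 0.208238
Scale to base peak (0.504424) = 100: 56.96 : 100.00 : 41.28

56.96 : 100.00 : 41.28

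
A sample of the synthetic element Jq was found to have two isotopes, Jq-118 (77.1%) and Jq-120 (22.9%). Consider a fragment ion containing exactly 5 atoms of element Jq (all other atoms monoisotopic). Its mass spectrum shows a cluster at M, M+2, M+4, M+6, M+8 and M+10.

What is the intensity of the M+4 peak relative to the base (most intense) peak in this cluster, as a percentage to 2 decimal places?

59.40%

Binomial terms of (0.771 + 0.229)^5: M 0.2724, M+2 0.4046, M+4 0.2403, M+6 0.0714, M+8 0.0106, M+10 0.0006 → M+2 is the base peak.
P(M+2) = C(5,1) × 0.771^4 × 0.229^1 = 5 × 0.3533601 × 0.2290 = 0.404597 (base)
P(M+4) = C(5,2) × 0.771^3 × 0.229^2 = 10 × 0.45831401 × 0.052441 = 0.240344
Relative intensity = 0.240344 / 0.404597 × 100 = 59.40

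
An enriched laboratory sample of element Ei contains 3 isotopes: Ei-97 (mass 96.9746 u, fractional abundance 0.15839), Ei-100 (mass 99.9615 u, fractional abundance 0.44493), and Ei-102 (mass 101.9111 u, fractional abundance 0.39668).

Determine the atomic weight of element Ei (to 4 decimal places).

100.2618 u

Average mass = Σ (abundance × isotope mass) = 0.15839 × 96.9746 + 0.44493 × 99.9615 + 0.39668 × 101.9111
= 15.35981 + 44.47587 + 40.42610 = 100.26178 u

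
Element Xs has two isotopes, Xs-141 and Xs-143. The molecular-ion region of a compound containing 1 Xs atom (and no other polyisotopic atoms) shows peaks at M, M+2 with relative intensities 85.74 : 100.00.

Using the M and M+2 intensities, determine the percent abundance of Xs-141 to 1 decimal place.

Let p = fractional abundance of Xs-141. I(M+2)/I(M) = [C(1,1)·p^0·(1−p)] / p^1 = 1·(1−p)/p = 100.00/85.74 = 1.1663
(1−p)/p = 1.1663/1 = 1.1663  ⇒  p = 1/(1 + 1.1663) = 0.4616
Xs-141: 46.2%, Xs-143: 53.8%.

46.2%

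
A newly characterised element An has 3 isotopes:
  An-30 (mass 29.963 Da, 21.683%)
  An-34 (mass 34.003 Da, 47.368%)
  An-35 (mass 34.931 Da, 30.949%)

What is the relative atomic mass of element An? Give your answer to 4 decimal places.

33.4142 Da

Average mass = Σ (abundance × isotope mass) = 0.21683 × 29.963 + 0.47368 × 34.003 + 0.30949 × 34.931
= 6.49688 + 16.10654 + 10.81080 = 33.41422 Da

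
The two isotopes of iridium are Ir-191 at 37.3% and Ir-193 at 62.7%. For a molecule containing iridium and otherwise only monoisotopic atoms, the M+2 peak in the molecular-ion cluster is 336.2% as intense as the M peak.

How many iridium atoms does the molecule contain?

2

The M+2/M ratio from n Ir atoms is n · q/p = n · 0.627/0.373.
n = 3.362 × 0.373/0.627 = 2.00 ≈ 2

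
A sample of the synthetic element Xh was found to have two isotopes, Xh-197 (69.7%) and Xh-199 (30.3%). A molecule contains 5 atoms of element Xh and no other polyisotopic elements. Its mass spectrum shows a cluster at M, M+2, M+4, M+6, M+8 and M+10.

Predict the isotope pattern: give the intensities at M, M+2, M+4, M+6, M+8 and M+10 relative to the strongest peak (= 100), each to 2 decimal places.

46.01 : 100.00 : 86.94 : 37.80 : 8.22 : 0.71

Expanding (0.697 + 0.303)^5:
P(M) = 0.697^5 = 0.164499
P(M+2) = 5 × 0.697^4 × 0.303^1 = 0.357556
P(M+4) = 10 × 0.697^3 × 0.303^2 = 0.310873
P(M+6) = 10 × 0.697^2 × 0.303^3 = 0.135143
P(M+8) = 5 × 0.697^1 × 0.303^4 = 0.029375
P(M+10) = 0.303^5 = 0.002554
The M+2 peak is largest (0.357556); scaling to 100 gives 46.01 : 100.00 : 86.94 : 37.80 : 8.22 : 0.71.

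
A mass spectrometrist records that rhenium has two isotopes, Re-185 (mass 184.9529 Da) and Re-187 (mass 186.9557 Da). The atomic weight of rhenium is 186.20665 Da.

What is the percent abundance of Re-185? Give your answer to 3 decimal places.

37.400%

Let x be the fractional abundance of Re-185; then Re-187 has abundance 1 − x.
184.9529·x + 186.9557·(1 − x) = 186.20665
(184.9529 − 186.9557)·x = 186.20665 − 186.9557
x = -0.74905 / -2.0028 = 0.37400 → 37.400% Re-185, 62.600% Re-187.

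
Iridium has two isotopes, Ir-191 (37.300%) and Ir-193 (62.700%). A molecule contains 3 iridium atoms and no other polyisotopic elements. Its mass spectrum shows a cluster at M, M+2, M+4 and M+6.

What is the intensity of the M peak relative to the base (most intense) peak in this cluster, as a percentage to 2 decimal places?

11.80%

Binomial terms of (0.37300 + 0.62700)^3: M 0.0519, M+2 0.2617, M+4 0.4399, M+6 0.2465 → M+4 is the base peak.
P(M+4) = C(3,2) × 0.37300^1 × 0.62700^2 = 3 × 0.3730 × 0.393129 = 0.439911 (base)
P(M) = C(3,0) × 0.37300^3 × 0.62700^0 = 1 × 0.05189512 × 1.0000 = 0.051895
Relative intensity = 0.051895 / 0.439911 × 100 = 11.80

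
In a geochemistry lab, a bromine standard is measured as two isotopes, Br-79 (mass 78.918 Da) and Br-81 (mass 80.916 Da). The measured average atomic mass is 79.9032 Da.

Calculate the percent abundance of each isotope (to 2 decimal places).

Br-79: 50.69%, Br-81: 49.31%

Writing the weighted mean with unknown fraction x of Br-79:
78.918·x + 80.916·(1 − x) = 79.9032
(78.918 − 80.916)·x = 79.9032 − 80.916
x = -1.0128 / -1.998 = 0.50691 → 50.69% Br-79, 49.31% Br-81.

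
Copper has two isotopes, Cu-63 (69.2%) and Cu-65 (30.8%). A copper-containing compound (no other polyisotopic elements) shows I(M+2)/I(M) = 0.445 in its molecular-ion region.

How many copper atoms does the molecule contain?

1

With n Cu atoms, P(M+2)/P(M) = C(n,1)·p^(n−1)q / p^n = n·q/p = n · 0.308/0.692.
n = 0.445 × 0.692/0.308 = 1.00 ≈ 1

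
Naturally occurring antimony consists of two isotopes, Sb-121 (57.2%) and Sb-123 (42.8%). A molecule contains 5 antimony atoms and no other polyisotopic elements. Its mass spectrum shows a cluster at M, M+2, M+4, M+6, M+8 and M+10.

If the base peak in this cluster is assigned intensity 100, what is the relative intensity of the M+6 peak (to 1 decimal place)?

(0.572 + 0.428)^5 gives M 0.0612, M+2 0.2291, M+4 0.3428, M+6 0.2565, M+8 0.0960, M+10 0.0144; the largest is M+4.
P(M+4) = C(5,2) × 0.572^3 × 0.428^2 = 10 × 0.18714925 × 0.183184 = 0.342827 (base)
P(M+6) = C(5,3) × 0.572^2 × 0.428^3 = 10 × 0.327184 × 0.07840275 = 0.256521
Relative intensity = 0.256521 / 0.342827 × 100 = 74.8

74.8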